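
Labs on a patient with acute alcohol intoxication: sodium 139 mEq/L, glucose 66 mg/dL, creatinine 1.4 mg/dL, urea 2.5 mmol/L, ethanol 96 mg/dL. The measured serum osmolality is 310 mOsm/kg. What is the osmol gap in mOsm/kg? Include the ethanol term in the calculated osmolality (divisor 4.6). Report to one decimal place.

5.0 mOsm/kg

Calculated osmolality = 2·Na + glucose/18 + urea + ethanol/4.6
= 2·139 + 66/18 + 2.5 + 96/4.6
= 278 + 3.67 + 2.50 + 20.87
= 305.04 mOsm/kg ≈ 305.0 mOsm/kg
Osmolar gap = measured − calculated = 310 − 305.0 = 5.0 mOsm/kg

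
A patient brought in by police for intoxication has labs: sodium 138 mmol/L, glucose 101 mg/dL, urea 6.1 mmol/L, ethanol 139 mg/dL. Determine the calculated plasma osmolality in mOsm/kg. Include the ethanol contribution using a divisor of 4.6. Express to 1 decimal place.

Calculated osmolality = 2·Na + glucose/18 + urea + ethanol/4.6
= 2·138 + 101/18 + 6.1 + 139/4.6
= 276 + 5.61 + 6.10 + 30.22
= 317.93 mOsm/kg

317.9 mOsm/kg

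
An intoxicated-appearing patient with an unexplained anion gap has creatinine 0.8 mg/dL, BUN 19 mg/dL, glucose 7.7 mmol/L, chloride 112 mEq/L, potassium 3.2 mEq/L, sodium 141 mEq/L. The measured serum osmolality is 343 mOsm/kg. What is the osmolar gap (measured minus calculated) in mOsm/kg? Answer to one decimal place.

Calculated osmolality = 2·Na + glucose + BUN/2.8
= 2·141 + 7.7 + 19/2.8
= 282 + 7.70 + 6.79
= 296.49 mOsm/kg ≈ 296.5 mOsm/kg
Osmolar gap = measured − calculated = 343 − 296.5 = 46.5 mOsm/kg

46.5 mOsm/kg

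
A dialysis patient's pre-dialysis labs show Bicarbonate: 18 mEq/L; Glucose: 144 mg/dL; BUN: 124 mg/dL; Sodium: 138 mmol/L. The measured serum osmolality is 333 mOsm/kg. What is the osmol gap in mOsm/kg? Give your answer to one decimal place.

4.7 mOsm/kg

Calculated osmolality = 2·Na + glucose/18 + BUN/2.8
= 2·138 + 144/18 + 124/2.8
= 276 + 8 + 44.29
= 328.29 mOsm/kg ≈ 328.3 mOsm/kg
Osmolar gap = measured − calculated = 333 − 328.3 = 4.7 mOsm/kg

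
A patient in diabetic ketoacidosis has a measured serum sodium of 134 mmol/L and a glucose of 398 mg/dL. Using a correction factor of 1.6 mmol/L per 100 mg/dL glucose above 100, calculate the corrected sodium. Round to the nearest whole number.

139 mmol/L

Corrected Na = measured Na + 1.6 · (glucose − 100)/100
= 134 + 1.6 · (398 − 100)/100
= 134 + 4.8
= 138.8 mmol/L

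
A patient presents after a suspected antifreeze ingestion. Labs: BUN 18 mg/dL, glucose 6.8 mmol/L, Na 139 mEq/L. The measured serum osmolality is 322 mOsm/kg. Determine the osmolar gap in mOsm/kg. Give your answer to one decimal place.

30.8 mOsm/kg

Calculated osmolality = 2·Na + glucose + BUN/2.8
= 2·139 + 6.8 + 18/2.8
= 278 + 6.80 + 6.43
= 291.23 mOsm/kg ≈ 291.2 mOsm/kg
Osmolar gap = measured − calculated = 322 − 291.2 = 30.8 mOsm/kg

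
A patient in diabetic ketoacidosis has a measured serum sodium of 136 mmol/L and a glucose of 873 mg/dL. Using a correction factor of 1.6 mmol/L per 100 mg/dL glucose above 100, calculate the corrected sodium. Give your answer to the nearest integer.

148 mmol/L

Corrected Na = measured Na + 1.6 · (glucose − 100)/100
= 136 + 1.6 · (873 − 100)/100
= 136 + 12.4
= 148.4 mmol/L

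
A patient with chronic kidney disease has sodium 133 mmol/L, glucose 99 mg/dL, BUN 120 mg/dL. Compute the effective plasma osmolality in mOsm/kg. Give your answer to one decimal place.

Effective osmolality excludes urea (freely permeant across cell membranes):
2·Na + glucose/18
= 2·133 + 99/18
= 266 + 5.5
= 271.5 mOsm/kg

271.5 mOsm/kg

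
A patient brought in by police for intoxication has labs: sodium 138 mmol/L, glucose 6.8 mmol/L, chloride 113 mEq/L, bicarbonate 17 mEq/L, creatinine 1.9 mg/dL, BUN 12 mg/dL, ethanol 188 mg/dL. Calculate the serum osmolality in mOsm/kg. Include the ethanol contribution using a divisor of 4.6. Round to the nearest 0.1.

Calculated osmolality = 2·Na + glucose + BUN/2.8 + ethanol/4.6
= 2·138 + 6.8 + 12/2.8 + 188/4.6
= 276 + 6.80 + 4.29 + 40.87
= 327.96 mOsm/kg

328.0 mOsm/kg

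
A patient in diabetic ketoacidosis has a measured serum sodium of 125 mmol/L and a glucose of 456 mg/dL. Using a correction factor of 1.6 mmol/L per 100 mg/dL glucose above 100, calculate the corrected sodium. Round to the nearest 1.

Corrected Na = measured Na + 1.6 · (glucose − 100)/100
= 125 + 1.6 · (456 − 100)/100
= 125 + 5.7
= 130.7 mmol/L

131 mmol/L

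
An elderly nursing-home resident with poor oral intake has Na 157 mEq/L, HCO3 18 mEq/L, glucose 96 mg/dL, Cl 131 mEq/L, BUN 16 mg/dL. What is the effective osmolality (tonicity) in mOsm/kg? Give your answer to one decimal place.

Effective osmolality excludes urea (freely permeant across cell membranes):
2·Na + glucose/18
= 2·157 + 96/18
= 314 + 5.33
= 319.33 mOsm/kg

319.3 mOsm/kg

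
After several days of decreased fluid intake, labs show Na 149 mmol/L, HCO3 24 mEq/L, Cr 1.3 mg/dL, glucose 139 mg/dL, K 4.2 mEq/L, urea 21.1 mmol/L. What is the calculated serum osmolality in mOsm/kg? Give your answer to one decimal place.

Calculated osmolality = 2·Na + glucose/18 + urea
= 2·149 + 139/18 + 21.1
= 298 + 7.72 + 21.10
= 326.82 mOsm/kg

326.8 mOsm/kg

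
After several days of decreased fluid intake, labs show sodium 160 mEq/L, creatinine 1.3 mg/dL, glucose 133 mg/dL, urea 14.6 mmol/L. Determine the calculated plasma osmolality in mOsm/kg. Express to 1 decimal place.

342.0 mOsm/kg

Calculated osmolality = 2·Na + glucose/18 + urea
= 2·160 + 133/18 + 14.6
= 320 + 7.39 + 14.60
= 341.99 mOsm/kg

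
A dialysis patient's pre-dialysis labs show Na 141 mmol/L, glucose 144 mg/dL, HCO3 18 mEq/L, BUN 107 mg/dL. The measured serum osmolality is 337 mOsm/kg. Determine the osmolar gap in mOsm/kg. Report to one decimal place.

8.8 mOsm/kg

Calculated osmolality = 2·Na + glucose/18 + BUN/2.8
= 2·141 + 144/18 + 107/2.8
= 282 + 8 + 38.21
= 328.21 mOsm/kg ≈ 328.2 mOsm/kg
Osmolar gap = measured − calculated = 337 − 328.2 = 8.8 mOsm/kg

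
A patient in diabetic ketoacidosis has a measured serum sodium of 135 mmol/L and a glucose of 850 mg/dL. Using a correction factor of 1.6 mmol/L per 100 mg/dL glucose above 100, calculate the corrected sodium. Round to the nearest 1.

Corrected Na = measured Na + 1.6 · (glucose − 100)/100
= 135 + 1.6 · (850 − 100)/100
= 135 + 12
= 147 mmol/L

147 mmol/L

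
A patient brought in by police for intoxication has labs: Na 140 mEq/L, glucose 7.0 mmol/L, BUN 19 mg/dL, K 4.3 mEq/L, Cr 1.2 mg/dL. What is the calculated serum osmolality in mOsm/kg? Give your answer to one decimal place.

Calculated osmolality = 2·Na + glucose + BUN/2.8
= 2·140 + 7 + 19/2.8
= 280 + 7 + 6.79
= 293.79 mOsm/kg

293.8 mOsm/kg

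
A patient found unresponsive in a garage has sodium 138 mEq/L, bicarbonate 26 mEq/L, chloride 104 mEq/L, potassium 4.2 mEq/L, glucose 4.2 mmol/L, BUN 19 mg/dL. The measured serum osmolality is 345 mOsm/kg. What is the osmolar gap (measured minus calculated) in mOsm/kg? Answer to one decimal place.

Calculated osmolality = 2·Na + glucose + BUN/2.8
= 2·138 + 4.2 + 19/2.8
= 276 + 4.20 + 6.79
= 286.99 mOsm/kg ≈ 287.0 mOsm/kg
Osmolar gap = measured − calculated = 345 − 287.0 = 58.0 mOsm/kg

58.0 mOsm/kg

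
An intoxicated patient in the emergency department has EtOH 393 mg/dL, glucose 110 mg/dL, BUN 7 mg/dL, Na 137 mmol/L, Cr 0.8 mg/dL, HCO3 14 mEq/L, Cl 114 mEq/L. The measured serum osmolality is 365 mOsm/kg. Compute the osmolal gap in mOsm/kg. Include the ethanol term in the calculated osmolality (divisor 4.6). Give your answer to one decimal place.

Calculated osmolality = 2·Na + glucose/18 + BUN/2.8 + ethanol/4.6
= 2·137 + 110/18 + 7/2.8 + 393/4.6
= 274 + 6.11 + 2.50 + 85.43
= 368.04 mOsm/kg ≈ 368.0 mOsm/kg
Osmolar gap = measured − calculated = 365 − 368.0 = -3.0 mOsm/kg

-3.0 mOsm/kg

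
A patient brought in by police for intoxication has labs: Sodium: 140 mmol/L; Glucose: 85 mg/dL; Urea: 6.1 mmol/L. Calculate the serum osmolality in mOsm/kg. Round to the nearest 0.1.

Calculated osmolality = 2·Na + glucose/18 + urea
= 2·140 + 85/18 + 6.1
= 280 + 4.72 + 6.10
= 290.82 mOsm/kg

290.8 mOsm/kg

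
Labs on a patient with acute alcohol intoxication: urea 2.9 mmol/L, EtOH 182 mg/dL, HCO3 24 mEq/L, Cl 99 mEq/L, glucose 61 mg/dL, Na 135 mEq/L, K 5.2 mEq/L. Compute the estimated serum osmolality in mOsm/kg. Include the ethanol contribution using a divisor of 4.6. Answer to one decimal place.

315.9 mOsm/kg

Calculated osmolality = 2·Na + glucose/18 + urea + ethanol/4.6
= 2·135 + 61/18 + 2.9 + 182/4.6
= 270 + 3.39 + 2.90 + 39.57
= 315.86 mOsm/kg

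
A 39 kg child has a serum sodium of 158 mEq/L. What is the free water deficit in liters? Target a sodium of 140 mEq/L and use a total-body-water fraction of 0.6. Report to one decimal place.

TBW = 0.6 · 39 = 23.4 L
Free water deficit = TBW · (Na/140 − 1)
= 23.4 · (158/140 − 1)
= 23.4 · 0.1286
= 3.01 L

3.0 L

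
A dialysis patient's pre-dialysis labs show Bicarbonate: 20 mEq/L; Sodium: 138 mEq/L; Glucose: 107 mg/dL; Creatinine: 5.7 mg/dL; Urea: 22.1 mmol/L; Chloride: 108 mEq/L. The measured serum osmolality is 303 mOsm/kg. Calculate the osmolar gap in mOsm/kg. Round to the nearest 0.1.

-1.0 mOsm/kg

Calculated osmolality = 2·Na + glucose/18 + urea
= 2·138 + 107/18 + 22.1
= 276 + 5.94 + 22.10
= 304.04 mOsm/kg ≈ 304.0 mOsm/kg
Osmolar gap = measured − calculated = 303 − 304.0 = -1.0 mOsm/kg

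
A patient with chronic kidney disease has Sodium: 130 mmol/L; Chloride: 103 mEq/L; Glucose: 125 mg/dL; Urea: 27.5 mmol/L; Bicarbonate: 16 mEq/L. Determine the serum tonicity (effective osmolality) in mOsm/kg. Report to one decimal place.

Effective osmolality excludes urea (freely permeant across cell membranes):
2·Na + glucose/18
= 2·130 + 125/18
= 260 + 6.94
= 266.94 mOsm/kg

266.9 mOsm/kg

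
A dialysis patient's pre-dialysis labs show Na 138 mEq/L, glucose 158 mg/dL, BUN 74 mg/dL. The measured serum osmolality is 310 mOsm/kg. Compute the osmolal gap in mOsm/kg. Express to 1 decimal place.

-1.2 mOsm/kg

Calculated osmolality = 2·Na + glucose/18 + BUN/2.8
= 2·138 + 158/18 + 74/2.8
= 276 + 8.78 + 26.43
= 311.21 mOsm/kg ≈ 311.2 mOsm/kg
Osmolar gap = measured − calculated = 310 − 311.2 = -1.2 mOsm/kg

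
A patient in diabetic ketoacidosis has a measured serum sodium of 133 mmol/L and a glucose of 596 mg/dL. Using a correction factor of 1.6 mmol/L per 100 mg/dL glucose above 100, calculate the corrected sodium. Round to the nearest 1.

141 mmol/L

Corrected Na = measured Na + 1.6 · (glucose − 100)/100
= 133 + 1.6 · (596 − 100)/100
= 133 + 7.9
= 140.9 mmol/L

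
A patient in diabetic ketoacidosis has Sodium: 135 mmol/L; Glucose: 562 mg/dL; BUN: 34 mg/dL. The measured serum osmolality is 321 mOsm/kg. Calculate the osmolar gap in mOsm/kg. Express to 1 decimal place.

7.6 mOsm/kg

Calculated osmolality = 2·Na + glucose/18 + BUN/2.8
= 2·135 + 562/18 + 34/2.8
= 270 + 31.22 + 12.14
= 313.36 mOsm/kg ≈ 313.4 mOsm/kg
Osmolar gap = measured − calculated = 321 − 313.4 = 7.6 mOsm/kg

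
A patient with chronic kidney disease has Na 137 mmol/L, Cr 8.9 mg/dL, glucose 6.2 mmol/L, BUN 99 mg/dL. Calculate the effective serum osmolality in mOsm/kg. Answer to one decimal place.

280.2 mOsm/kg

Effective osmolality excludes urea (freely permeant across cell membranes):
2·Na + glucose
= 2·137 + 6.2
= 274 + 6.2
= 280.2 mOsm/kg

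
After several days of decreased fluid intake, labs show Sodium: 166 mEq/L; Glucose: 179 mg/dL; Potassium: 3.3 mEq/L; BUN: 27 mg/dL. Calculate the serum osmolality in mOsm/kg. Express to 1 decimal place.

351.6 mOsm/kg

Calculated osmolality = 2·Na + glucose/18 + BUN/2.8
= 2·166 + 179/18 + 27/2.8
= 332 + 9.94 + 9.64
= 351.58 mOsm/kg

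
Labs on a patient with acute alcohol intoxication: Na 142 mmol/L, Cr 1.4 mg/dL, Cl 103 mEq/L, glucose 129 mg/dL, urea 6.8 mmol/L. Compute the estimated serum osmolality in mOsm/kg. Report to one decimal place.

Calculated osmolality = 2·Na + glucose/18 + urea
= 2·142 + 129/18 + 6.8
= 284 + 7.17 + 6.80
= 297.97 mOsm/kg

298.0 mOsm/kg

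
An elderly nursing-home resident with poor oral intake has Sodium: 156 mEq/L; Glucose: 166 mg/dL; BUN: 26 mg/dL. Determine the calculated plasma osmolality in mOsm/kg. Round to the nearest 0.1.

Calculated osmolality = 2·Na + glucose/18 + BUN/2.8
= 2·156 + 166/18 + 26/2.8
= 312 + 9.22 + 9.29
= 330.51 mOsm/kg

330.5 mOsm/kg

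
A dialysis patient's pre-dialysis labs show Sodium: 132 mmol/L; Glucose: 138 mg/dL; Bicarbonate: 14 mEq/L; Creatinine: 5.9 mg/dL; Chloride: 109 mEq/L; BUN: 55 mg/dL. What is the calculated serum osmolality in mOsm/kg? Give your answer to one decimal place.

291.3 mOsm/kg

Calculated osmolality = 2·Na + glucose/18 + BUN/2.8
= 2·132 + 138/18 + 55/2.8
= 264 + 7.67 + 19.64
= 291.31 mOsm/kg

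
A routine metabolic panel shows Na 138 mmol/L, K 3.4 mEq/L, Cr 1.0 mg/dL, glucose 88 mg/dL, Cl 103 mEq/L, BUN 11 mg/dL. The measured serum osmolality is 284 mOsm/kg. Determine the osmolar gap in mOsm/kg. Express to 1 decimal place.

Calculated osmolality = 2·Na + glucose/18 + BUN/2.8
= 2·138 + 88/18 + 11/2.8
= 276 + 4.89 + 3.93
= 284.82 mOsm/kg ≈ 284.8 mOsm/kg
Osmolar gap = measured − calculated = 284 − 284.8 = -0.8 mOsm/kg

-0.8 mOsm/kg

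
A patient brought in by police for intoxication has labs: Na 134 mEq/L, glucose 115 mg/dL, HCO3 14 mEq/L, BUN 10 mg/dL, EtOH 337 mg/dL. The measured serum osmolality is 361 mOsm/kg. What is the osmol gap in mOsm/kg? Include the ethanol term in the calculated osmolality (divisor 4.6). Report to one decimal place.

9.8 mOsm/kg

Calculated osmolality = 2·Na + glucose/18 + BUN/2.8 + ethanol/4.6
= 2·134 + 115/18 + 10/2.8 + 337/4.6
= 268 + 6.39 + 3.57 + 73.26
= 351.22 mOsm/kg ≈ 351.2 mOsm/kg
Osmolar gap = measured − calculated = 361 − 351.2 = 9.8 mOsm/kg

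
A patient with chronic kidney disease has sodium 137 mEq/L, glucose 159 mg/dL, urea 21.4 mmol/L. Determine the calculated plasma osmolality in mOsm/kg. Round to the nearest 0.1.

Calculated osmolality = 2·Na + glucose/18 + urea
= 2·137 + 159/18 + 21.4
= 274 + 8.83 + 21.40
= 304.23 mOsm/kg

304.2 mOsm/kg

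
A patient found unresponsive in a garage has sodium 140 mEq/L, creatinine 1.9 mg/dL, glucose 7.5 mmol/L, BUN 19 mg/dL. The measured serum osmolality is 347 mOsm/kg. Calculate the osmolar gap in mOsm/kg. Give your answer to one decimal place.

52.7 mOsm/kg

Calculated osmolality = 2·Na + glucose + BUN/2.8
= 2·140 + 7.5 + 19/2.8
= 280 + 7.50 + 6.79
= 294.29 mOsm/kg ≈ 294.3 mOsm/kg
Osmolar gap = measured − calculated = 347 − 294.3 = 52.7 mOsm/kg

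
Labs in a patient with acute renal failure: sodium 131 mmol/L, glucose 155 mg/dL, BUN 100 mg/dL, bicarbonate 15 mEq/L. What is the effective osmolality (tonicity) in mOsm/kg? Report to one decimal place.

Effective osmolality excludes urea (freely permeant across cell membranes):
2·Na + glucose/18
= 2·131 + 155/18
= 262 + 8.61
= 270.61 mOsm/kg

270.6 mOsm/kg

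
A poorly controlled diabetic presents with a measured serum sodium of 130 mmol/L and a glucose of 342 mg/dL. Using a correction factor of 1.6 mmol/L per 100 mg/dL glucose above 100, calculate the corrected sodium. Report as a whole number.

134 mmol/L

Corrected Na = measured Na + 1.6 · (glucose − 100)/100
= 130 + 1.6 · (342 − 100)/100
= 130 + 3.9
= 133.9 mmol/L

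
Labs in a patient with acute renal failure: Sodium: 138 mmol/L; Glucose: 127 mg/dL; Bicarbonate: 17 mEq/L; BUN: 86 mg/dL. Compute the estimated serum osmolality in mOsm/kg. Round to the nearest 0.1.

313.8 mOsm/kg

Calculated osmolality = 2·Na + glucose/18 + BUN/2.8
= 2·138 + 127/18 + 86/2.8
= 276 + 7.06 + 30.71
= 313.77 mOsm/kg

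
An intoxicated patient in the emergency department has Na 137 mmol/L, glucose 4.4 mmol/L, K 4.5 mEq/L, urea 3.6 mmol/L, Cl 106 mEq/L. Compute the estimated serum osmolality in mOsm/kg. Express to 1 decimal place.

282.0 mOsm/kg

Calculated osmolality = 2·Na + glucose + urea
= 2·137 + 4.4 + 3.6
= 274 + 4.40 + 3.60
= 282 mOsm/kg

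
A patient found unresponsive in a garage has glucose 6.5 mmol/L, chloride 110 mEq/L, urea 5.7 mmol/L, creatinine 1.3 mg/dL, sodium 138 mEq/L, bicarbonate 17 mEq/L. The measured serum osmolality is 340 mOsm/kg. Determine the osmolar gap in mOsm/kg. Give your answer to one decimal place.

51.8 mOsm/kg

Calculated osmolality = 2·Na + glucose + urea
= 2·138 + 6.5 + 5.7
= 276 + 6.50 + 5.70
= 288.2 mOsm/kg ≈ 288.2 mOsm/kg
Osmolar gap = measured − calculated = 340 − 288.2 = 51.8 mOsm/kg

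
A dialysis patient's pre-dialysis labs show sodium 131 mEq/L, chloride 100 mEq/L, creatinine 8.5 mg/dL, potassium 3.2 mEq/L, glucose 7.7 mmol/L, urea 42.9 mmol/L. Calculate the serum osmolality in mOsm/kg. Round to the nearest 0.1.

312.6 mOsm/kg

Calculated osmolality = 2·Na + glucose + urea
= 2·131 + 7.7 + 42.9
= 262 + 7.70 + 42.90
= 312.6 mOsm/kg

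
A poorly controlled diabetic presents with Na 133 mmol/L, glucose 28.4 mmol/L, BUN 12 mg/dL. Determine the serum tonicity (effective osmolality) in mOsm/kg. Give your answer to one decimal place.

294.4 mOsm/kg

Effective osmolality excludes urea (freely permeant across cell membranes):
2·Na + glucose
= 2·133 + 28.4
= 266 + 28.4
= 294.4 mOsm/kg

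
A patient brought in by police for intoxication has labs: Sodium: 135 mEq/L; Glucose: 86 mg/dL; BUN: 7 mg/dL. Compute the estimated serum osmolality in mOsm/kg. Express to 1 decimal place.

277.3 mOsm/kg

Calculated osmolality = 2·Na + glucose/18 + BUN/2.8
= 2·135 + 86/18 + 7/2.8
= 270 + 4.78 + 2.50
= 277.28 mOsm/kg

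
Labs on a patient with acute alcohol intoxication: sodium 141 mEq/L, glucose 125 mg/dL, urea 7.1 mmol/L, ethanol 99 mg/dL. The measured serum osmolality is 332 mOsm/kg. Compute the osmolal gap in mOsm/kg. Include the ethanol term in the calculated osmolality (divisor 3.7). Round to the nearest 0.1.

9.2 mOsm/kg

Calculated osmolality = 2·Na + glucose/18 + urea + ethanol/3.7
= 2·141 + 125/18 + 7.1 + 99/3.7
= 282 + 6.94 + 7.10 + 26.76
= 322.8 mOsm/kg ≈ 322.8 mOsm/kg
Osmolar gap = measured − calculated = 332 − 322.8 = 9.2 mOsm/kg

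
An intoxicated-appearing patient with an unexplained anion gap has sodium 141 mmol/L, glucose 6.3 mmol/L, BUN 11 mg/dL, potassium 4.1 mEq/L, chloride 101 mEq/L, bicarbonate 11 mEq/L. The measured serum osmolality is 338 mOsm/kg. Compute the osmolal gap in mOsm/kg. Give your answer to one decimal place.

45.8 mOsm/kg

Calculated osmolality = 2·Na + glucose + BUN/2.8
= 2·141 + 6.3 + 11/2.8
= 282 + 6.30 + 3.93
= 292.23 mOsm/kg ≈ 292.2 mOsm/kg
Osmolar gap = measured − calculated = 338 − 292.2 = 45.8 mOsm/kg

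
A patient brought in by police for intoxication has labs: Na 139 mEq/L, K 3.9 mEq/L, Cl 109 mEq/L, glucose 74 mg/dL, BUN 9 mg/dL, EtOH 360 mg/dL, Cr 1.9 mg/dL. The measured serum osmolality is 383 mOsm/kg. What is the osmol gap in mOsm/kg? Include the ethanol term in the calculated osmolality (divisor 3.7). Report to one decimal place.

0.4 mOsm/kg

Calculated osmolality = 2·Na + glucose/18 + BUN/2.8 + ethanol/3.7
= 2·139 + 74/18 + 9/2.8 + 360/3.7
= 278 + 4.11 + 3.21 + 97.30
= 382.62 mOsm/kg ≈ 382.6 mOsm/kg
Osmolar gap = measured − calculated = 383 − 382.6 = 0.4 mOsm/kg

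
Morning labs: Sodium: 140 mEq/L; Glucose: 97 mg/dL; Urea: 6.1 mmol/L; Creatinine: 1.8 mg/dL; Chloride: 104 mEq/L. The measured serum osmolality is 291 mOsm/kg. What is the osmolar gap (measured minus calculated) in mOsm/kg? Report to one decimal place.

Calculated osmolality = 2·Na + glucose/18 + urea
= 2·140 + 97/18 + 6.1
= 280 + 5.39 + 6.10
= 291.49 mOsm/kg ≈ 291.5 mOsm/kg
Osmolar gap = measured − calculated = 291 − 291.5 = -0.5 mOsm/kg

-0.5 mOsm/kg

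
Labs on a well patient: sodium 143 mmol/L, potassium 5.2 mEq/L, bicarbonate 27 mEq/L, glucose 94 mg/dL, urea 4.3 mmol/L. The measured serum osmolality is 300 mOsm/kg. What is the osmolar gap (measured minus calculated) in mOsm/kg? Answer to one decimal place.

Calculated osmolality = 2·Na + glucose/18 + urea
= 2·143 + 94/18 + 4.3
= 286 + 5.22 + 4.30
= 295.52 mOsm/kg ≈ 295.5 mOsm/kg
Osmolar gap = measured − calculated = 300 − 295.5 = 4.5 mOsm/kg

4.5 mOsm/kg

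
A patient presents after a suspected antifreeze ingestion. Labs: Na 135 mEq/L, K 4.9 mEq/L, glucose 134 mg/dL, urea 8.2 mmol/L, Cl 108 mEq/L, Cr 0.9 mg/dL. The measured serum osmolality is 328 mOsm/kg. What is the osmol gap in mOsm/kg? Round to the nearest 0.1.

Calculated osmolality = 2·Na + glucose/18 + urea
= 2·135 + 134/18 + 8.2
= 270 + 7.44 + 8.20
= 285.64 mOsm/kg ≈ 285.6 mOsm/kg
Osmolar gap = measured − calculated = 328 − 285.6 = 42.4 mOsm/kg

42.4 mOsm/kg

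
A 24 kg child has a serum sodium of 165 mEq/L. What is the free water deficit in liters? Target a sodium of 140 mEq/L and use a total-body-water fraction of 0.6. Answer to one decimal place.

TBW = 0.6 · 24 = 14.4 L
Free water deficit = TBW · (Na/140 − 1)
= 14.4 · (165/140 − 1)
= 14.4 · 0.1786
= 2.57 L

2.6 L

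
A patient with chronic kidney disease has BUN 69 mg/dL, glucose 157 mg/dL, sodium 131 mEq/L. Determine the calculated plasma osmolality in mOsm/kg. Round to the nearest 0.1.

Calculated osmolality = 2·Na + glucose/18 + BUN/2.8
= 2·131 + 157/18 + 69/2.8
= 262 + 8.72 + 24.64
= 295.36 mOsm/kg

295.4 mOsm/kg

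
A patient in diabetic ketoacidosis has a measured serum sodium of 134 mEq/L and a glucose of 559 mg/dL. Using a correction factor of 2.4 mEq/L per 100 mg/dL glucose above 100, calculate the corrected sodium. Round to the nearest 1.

Corrected Na = measured Na + 2.4 · (glucose − 100)/100
= 134 + 2.4 · (559 − 100)/100
= 134 + 11
= 145 mEq/L

145 mEq/L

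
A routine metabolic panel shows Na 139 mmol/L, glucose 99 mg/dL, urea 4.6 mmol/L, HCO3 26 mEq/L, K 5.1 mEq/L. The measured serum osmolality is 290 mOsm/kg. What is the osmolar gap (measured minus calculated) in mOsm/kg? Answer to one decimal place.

1.9 mOsm/kg

Calculated osmolality = 2·Na + glucose/18 + urea
= 2·139 + 99/18 + 4.6
= 278 + 5.50 + 4.60
= 288.1 mOsm/kg ≈ 288.1 mOsm/kg
Osmolar gap = measured − calculated = 290 − 288.1 = 1.9 mOsm/kg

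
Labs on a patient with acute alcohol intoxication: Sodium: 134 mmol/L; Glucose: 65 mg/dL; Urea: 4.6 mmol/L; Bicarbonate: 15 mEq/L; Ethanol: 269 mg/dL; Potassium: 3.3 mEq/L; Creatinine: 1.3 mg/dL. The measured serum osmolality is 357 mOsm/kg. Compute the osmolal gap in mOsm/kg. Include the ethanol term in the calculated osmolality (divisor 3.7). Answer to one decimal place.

Calculated osmolality = 2·Na + glucose/18 + urea + ethanol/3.7
= 2·134 + 65/18 + 4.6 + 269/3.7
= 268 + 3.61 + 4.60 + 72.70
= 348.91 mOsm/kg ≈ 348.9 mOsm/kg
Osmolar gap = measured − calculated = 357 − 348.9 = 8.1 mOsm/kg

8.1 mOsm/kg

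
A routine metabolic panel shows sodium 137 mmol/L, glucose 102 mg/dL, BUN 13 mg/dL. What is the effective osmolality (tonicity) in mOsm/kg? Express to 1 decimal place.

279.7 mOsm/kg

Effective osmolality excludes urea (freely permeant across cell membranes):
2·Na + glucose/18
= 2·137 + 102/18
= 274 + 5.67
= 279.67 mOsm/kg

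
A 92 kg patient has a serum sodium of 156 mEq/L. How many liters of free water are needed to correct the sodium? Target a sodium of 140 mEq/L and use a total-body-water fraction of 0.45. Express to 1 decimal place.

4.7 L

TBW = 0.45 · 92 = 41.4 L
Free water deficit = TBW · (Na/140 − 1)
= 41.4 · (156/140 − 1)
= 41.4 · 0.1143
= 4.73 L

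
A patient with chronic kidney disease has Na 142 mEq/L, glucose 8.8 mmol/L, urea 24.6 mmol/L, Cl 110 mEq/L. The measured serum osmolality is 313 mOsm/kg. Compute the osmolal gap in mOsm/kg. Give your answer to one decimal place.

Calculated osmolality = 2·Na + glucose + urea
= 2·142 + 8.8 + 24.6
= 284 + 8.80 + 24.60
= 317.4 mOsm/kg ≈ 317.4 mOsm/kg
Osmolar gap = measured − calculated = 313 − 317.4 = -4.4 mOsm/kg

-4.4 mOsm/kg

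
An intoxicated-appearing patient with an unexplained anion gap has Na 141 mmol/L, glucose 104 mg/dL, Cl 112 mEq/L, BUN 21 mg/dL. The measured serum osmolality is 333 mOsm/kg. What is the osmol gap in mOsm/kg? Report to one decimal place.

37.7 mOsm/kg

Calculated osmolality = 2·Na + glucose/18 + BUN/2.8
= 2·141 + 104/18 + 21/2.8
= 282 + 5.78 + 7.50
= 295.28 mOsm/kg ≈ 295.3 mOsm/kg
Osmolar gap = measured − calculated = 333 − 295.3 = 37.7 mOsm/kg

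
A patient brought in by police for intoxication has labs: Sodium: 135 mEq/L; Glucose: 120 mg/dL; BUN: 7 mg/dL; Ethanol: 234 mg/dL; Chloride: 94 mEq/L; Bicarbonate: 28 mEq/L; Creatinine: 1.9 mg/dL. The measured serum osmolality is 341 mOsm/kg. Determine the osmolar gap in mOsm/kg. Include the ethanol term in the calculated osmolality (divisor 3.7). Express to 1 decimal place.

-1.4 mOsm/kg

Calculated osmolality = 2·Na + glucose/18 + BUN/2.8 + ethanol/3.7
= 2·135 + 120/18 + 7/2.8 + 234/3.7
= 270 + 6.67 + 2.50 + 63.24
= 342.41 mOsm/kg ≈ 342.4 mOsm/kg
Osmolar gap = measured − calculated = 341 − 342.4 = -1.4 mOsm/kg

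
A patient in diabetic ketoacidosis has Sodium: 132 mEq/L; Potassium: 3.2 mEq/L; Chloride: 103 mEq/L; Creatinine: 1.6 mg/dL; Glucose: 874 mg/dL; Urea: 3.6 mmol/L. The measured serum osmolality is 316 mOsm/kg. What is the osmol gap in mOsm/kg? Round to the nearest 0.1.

Calculated osmolality = 2·Na + glucose/18 + urea
= 2·132 + 874/18 + 3.6
= 264 + 48.56 + 3.60
= 316.16 mOsm/kg ≈ 316.2 mOsm/kg
Osmolar gap = measured − calculated = 316 − 316.2 = -0.2 mOsm/kg

-0.2 mOsm/kg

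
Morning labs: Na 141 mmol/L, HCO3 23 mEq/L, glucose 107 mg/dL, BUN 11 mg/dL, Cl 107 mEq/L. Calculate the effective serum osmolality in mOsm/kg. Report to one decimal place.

Effective osmolality excludes urea (freely permeant across cell membranes):
2·Na + glucose/18
= 2·141 + 107/18
= 282 + 5.94
= 287.94 mOsm/kg

287.9 mOsm/kg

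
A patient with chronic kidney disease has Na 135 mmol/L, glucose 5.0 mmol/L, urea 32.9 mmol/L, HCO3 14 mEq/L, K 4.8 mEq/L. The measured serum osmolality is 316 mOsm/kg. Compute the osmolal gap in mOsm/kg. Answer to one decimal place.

8.1 mOsm/kg

Calculated osmolality = 2·Na + glucose + urea
= 2·135 + 5 + 32.9
= 270 + 5 + 32.90
= 307.9 mOsm/kg ≈ 307.9 mOsm/kg
Osmolar gap = measured − calculated = 316 − 307.9 = 8.1 mOsm/kg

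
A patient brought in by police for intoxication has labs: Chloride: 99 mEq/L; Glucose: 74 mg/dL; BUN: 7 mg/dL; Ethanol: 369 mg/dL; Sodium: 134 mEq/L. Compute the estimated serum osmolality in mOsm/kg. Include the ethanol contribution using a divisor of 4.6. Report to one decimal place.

Calculated osmolality = 2·Na + glucose/18 + BUN/2.8 + ethanol/4.6
= 2·134 + 74/18 + 7/2.8 + 369/4.6
= 268 + 4.11 + 2.50 + 80.22
= 354.83 mOsm/kg

354.8 mOsm/kg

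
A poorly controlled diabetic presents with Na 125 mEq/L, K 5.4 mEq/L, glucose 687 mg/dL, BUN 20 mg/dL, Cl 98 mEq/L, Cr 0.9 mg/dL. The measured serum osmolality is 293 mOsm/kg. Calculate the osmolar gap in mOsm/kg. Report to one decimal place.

Calculated osmolality = 2·Na + glucose/18 + BUN/2.8
= 2·125 + 687/18 + 20/2.8
= 250 + 38.17 + 7.14
= 295.31 mOsm/kg ≈ 295.3 mOsm/kg
Osmolar gap = measured − calculated = 293 − 295.3 = -2.3 mOsm/kg

-2.3 mOsm/kg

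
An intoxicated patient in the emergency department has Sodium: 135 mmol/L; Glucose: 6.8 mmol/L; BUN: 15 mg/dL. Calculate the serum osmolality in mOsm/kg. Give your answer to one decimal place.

Calculated osmolality = 2·Na + glucose + BUN/2.8
= 2·135 + 6.8 + 15/2.8
= 270 + 6.80 + 5.36
= 282.16 mOsm/kg

282.2 mOsm/kg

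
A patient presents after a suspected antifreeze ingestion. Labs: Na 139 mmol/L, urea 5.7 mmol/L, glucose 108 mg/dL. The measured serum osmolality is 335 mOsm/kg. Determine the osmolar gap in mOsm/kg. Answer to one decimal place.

Calculated osmolality = 2·Na + glucose/18 + urea
= 2·139 + 108/18 + 5.7
= 278 + 6 + 5.70
= 289.7 mOsm/kg ≈ 289.7 mOsm/kg
Osmolar gap = measured − calculated = 335 − 289.7 = 45.3 mOsm/kg

45.3 mOsm/kg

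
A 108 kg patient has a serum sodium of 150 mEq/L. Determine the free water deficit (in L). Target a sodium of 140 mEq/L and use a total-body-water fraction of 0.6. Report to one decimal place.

TBW = 0.6 · 108 = 64.8 L
Free water deficit = TBW · (Na/140 − 1)
= 64.8 · (150/140 − 1)
= 64.8 · 0.0714
= 4.63 L

4.6 L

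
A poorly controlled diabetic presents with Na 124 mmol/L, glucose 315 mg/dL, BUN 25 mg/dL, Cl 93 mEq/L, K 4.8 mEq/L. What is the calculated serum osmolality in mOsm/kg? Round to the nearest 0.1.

274.4 mOsm/kg

Calculated osmolality = 2·Na + glucose/18 + BUN/2.8
= 2·124 + 315/18 + 25/2.8
= 248 + 17.50 + 8.93
= 274.43 mOsm/kg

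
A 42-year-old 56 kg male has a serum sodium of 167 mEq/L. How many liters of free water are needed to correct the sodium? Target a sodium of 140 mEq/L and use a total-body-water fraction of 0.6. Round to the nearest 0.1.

6.5 L

TBW = 0.6 · 56 = 33.6 L
Free water deficit = TBW · (Na/140 − 1)
= 33.6 · (167/140 − 1)
= 33.6 · 0.1929
= 6.48 L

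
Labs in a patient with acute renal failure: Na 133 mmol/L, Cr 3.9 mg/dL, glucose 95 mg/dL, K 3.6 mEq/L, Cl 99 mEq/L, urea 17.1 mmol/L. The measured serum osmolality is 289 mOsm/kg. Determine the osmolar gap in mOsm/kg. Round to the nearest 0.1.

Calculated osmolality = 2·Na + glucose/18 + urea
= 2·133 + 95/18 + 17.1
= 266 + 5.28 + 17.10
= 288.38 mOsm/kg ≈ 288.4 mOsm/kg
Osmolar gap = measured − calculated = 289 − 288.4 = 0.6 mOsm/kg

0.6 mOsm/kg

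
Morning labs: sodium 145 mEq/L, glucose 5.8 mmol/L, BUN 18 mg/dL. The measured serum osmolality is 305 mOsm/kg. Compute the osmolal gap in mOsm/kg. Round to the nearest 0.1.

Calculated osmolality = 2·Na + glucose + BUN/2.8
= 2·145 + 5.8 + 18/2.8
= 290 + 5.80 + 6.43
= 302.23 mOsm/kg ≈ 302.2 mOsm/kg
Osmolar gap = measured − calculated = 305 − 302.2 = 2.8 mOsm/kg

2.8 mOsm/kg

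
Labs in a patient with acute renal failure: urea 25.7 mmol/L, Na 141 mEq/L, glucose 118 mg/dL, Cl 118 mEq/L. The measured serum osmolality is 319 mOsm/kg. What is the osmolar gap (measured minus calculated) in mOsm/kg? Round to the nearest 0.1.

4.7 mOsm/kg

Calculated osmolality = 2·Na + glucose/18 + urea
= 2·141 + 118/18 + 25.7
= 282 + 6.56 + 25.70
= 314.26 mOsm/kg ≈ 314.3 mOsm/kg
Osmolar gap = measured − calculated = 319 − 314.3 = 4.7 mOsm/kg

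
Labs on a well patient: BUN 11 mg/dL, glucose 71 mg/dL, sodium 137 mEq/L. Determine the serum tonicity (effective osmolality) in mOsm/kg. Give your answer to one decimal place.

277.9 mOsm/kg

Effective osmolality excludes urea (freely permeant across cell membranes):
2·Na + glucose/18
= 2·137 + 71/18
= 274 + 3.94
= 277.94 mOsm/kg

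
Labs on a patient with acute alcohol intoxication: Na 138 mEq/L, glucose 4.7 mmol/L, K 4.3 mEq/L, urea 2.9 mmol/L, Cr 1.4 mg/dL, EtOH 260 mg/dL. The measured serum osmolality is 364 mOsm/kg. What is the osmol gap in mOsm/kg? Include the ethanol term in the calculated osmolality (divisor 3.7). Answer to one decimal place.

Calculated osmolality = 2·Na + glucose + urea + ethanol/3.7
= 2·138 + 4.7 + 2.9 + 260/3.7
= 276 + 4.70 + 2.90 + 70.27
= 353.87 mOsm/kg ≈ 353.9 mOsm/kg
Osmolar gap = measured − calculated = 364 − 353.9 = 10.1 mOsm/kg

10.1 mOsm/kg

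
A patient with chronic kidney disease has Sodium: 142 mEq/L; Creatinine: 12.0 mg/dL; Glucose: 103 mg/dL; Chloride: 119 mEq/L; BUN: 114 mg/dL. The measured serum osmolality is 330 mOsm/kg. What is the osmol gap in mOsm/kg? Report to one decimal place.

Calculated osmolality = 2·Na + glucose/18 + BUN/2.8
= 2·142 + 103/18 + 114/2.8
= 284 + 5.72 + 40.71
= 330.43 mOsm/kg ≈ 330.4 mOsm/kg
Osmolar gap = measured − calculated = 330 − 330.4 = -0.4 mOsm/kg

-0.4 mOsm/kg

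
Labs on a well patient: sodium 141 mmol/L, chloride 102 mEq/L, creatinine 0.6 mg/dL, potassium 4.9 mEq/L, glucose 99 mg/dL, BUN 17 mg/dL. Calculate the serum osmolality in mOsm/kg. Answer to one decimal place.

293.6 mOsm/kg

Calculated osmolality = 2·Na + glucose/18 + BUN/2.8
= 2·141 + 99/18 + 17/2.8
= 282 + 5.50 + 6.07
= 293.57 mOsm/kg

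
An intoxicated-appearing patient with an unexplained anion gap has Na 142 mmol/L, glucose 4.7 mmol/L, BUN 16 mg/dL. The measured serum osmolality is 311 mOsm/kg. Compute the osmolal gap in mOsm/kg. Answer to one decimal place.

Calculated osmolality = 2·Na + glucose + BUN/2.8
= 2·142 + 4.7 + 16/2.8
= 284 + 4.70 + 5.71
= 294.41 mOsm/kg ≈ 294.4 mOsm/kg
Osmolar gap = measured − calculated = 311 − 294.4 = 16.6 mOsm/kg

16.6 mOsm/kg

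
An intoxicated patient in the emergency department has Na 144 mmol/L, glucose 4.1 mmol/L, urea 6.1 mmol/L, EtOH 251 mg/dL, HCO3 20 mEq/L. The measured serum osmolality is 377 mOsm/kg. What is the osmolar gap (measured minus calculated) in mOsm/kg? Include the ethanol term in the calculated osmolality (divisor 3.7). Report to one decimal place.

11.0 mOsm/kg

Calculated osmolality = 2·Na + glucose + urea + ethanol/3.7
= 2·144 + 4.1 + 6.1 + 251/3.7
= 288 + 4.10 + 6.10 + 67.84
= 366.04 mOsm/kg ≈ 366.0 mOsm/kg
Osmolar gap = measured − calculated = 377 − 366.0 = 11.0 mOsm/kg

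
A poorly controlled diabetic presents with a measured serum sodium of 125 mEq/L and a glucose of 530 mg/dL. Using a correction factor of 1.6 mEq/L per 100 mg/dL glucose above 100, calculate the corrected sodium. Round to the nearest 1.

132 mEq/L

Corrected Na = measured Na + 1.6 · (glucose − 100)/100
= 125 + 1.6 · (530 − 100)/100
= 125 + 6.9
= 131.9 mEq/L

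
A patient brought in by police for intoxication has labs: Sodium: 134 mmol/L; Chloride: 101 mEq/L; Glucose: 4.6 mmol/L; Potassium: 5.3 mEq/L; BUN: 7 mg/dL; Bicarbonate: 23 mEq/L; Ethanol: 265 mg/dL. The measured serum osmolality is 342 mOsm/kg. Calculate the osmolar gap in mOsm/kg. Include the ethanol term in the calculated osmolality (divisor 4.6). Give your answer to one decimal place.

9.3 mOsm/kg

Calculated osmolality = 2·Na + glucose + BUN/2.8 + ethanol/4.6
= 2·134 + 4.6 + 7/2.8 + 265/4.6
= 268 + 4.60 + 2.50 + 57.61
= 332.71 mOsm/kg ≈ 332.7 mOsm/kg
Osmolar gap = measured − calculated = 342 − 332.7 = 9.3 mOsm/kg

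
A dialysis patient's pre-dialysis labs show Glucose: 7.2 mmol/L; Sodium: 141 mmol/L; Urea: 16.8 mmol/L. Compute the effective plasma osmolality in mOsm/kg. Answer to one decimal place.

Effective osmolality excludes urea (freely permeant across cell membranes):
2·Na + glucose
= 2·141 + 7.2
= 282 + 7.2
= 289.2 mOsm/kg

289.2 mOsm/kg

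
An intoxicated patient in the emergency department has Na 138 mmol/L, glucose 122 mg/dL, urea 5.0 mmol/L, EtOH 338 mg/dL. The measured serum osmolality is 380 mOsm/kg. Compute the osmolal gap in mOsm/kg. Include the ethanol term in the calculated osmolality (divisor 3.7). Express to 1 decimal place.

0.9 mOsm/kg

Calculated osmolality = 2·Na + glucose/18 + urea + ethanol/3.7
= 2·138 + 122/18 + 5 + 338/3.7
= 276 + 6.78 + 5 + 91.35
= 379.13 mOsm/kg ≈ 379.1 mOsm/kg
Osmolar gap = measured − calculated = 380 − 379.1 = 0.9 mOsm/kg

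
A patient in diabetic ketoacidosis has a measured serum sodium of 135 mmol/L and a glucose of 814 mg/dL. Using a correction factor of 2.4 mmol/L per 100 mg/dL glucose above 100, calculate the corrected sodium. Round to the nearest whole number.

152 mmol/L

Corrected Na = measured Na + 2.4 · (glucose − 100)/100
= 135 + 2.4 · (814 − 100)/100
= 135 + 17.1
= 152.1 mmol/L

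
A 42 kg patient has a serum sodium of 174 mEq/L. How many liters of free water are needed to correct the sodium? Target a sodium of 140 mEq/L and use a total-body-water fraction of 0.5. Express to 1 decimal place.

5.1 L

TBW = 0.5 · 42 = 21 L
Free water deficit = TBW · (Na/140 − 1)
= 21 · (174/140 − 1)
= 21 · 0.2429
= 5.1 L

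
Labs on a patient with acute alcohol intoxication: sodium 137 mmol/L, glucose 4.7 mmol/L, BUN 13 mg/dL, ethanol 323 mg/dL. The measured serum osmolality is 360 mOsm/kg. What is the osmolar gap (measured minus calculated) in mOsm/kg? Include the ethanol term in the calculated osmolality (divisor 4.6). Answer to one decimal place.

Calculated osmolality = 2·Na + glucose + BUN/2.8 + ethanol/4.6
= 2·137 + 4.7 + 13/2.8 + 323/4.6
= 274 + 4.70 + 4.64 + 70.22
= 353.56 mOsm/kg ≈ 353.6 mOsm/kg
Osmolar gap = measured − calculated = 360 − 353.6 = 6.4 mOsm/kg

6.4 mOsm/kg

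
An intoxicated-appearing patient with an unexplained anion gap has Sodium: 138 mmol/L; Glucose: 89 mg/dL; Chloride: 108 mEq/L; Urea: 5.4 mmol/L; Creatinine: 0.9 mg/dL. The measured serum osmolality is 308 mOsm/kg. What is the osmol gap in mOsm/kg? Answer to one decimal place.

21.7 mOsm/kg

Calculated osmolality = 2·Na + glucose/18 + urea
= 2·138 + 89/18 + 5.4
= 276 + 4.94 + 5.40
= 286.34 mOsm/kg ≈ 286.3 mOsm/kg
Osmolar gap = measured − calculated = 308 − 286.3 = 21.7 mOsm/kg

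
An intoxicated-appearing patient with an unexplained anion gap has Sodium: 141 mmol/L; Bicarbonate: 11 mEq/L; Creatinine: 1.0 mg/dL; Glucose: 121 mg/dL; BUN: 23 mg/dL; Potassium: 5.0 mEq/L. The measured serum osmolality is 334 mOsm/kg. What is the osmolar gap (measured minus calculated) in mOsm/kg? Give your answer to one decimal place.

Calculated osmolality = 2·Na + glucose/18 + BUN/2.8
= 2·141 + 121/18 + 23/2.8
= 282 + 6.72 + 8.21
= 296.93 mOsm/kg ≈ 296.9 mOsm/kg
Osmolar gap = measured − calculated = 334 − 296.9 = 37.1 mOsm/kg

37.1 mOsm/kg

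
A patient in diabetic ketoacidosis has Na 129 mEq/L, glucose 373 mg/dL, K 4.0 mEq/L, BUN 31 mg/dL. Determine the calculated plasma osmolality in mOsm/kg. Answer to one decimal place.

Calculated osmolality = 2·Na + glucose/18 + BUN/2.8
= 2·129 + 373/18 + 31/2.8
= 258 + 20.72 + 11.07
= 289.79 mOsm/kg

289.8 mOsm/kg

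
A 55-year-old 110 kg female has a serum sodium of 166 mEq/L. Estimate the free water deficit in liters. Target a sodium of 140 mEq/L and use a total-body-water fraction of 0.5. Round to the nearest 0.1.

10.2 L

TBW = 0.5 · 110 = 55 L
Free water deficit = TBW · (Na/140 − 1)
= 55 · (166/140 − 1)
= 55 · 0.1857
= 10.21 L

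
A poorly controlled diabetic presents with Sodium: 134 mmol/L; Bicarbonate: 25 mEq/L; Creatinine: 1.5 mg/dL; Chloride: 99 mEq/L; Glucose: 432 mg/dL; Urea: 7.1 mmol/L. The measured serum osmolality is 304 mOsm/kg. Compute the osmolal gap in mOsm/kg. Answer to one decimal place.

4.9 mOsm/kg

Calculated osmolality = 2·Na + glucose/18 + urea
= 2·134 + 432/18 + 7.1
= 268 + 24 + 7.10
= 299.1 mOsm/kg ≈ 299.1 mOsm/kg
Osmolar gap = measured − calculated = 304 − 299.1 = 4.9 mOsm/kg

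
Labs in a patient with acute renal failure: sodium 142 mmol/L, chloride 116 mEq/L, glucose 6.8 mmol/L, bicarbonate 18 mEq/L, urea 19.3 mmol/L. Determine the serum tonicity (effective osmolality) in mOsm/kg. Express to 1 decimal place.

290.8 mOsm/kg

Effective osmolality excludes urea (freely permeant across cell membranes):
2·Na + glucose
= 2·142 + 6.8
= 284 + 6.8
= 290.8 mOsm/kg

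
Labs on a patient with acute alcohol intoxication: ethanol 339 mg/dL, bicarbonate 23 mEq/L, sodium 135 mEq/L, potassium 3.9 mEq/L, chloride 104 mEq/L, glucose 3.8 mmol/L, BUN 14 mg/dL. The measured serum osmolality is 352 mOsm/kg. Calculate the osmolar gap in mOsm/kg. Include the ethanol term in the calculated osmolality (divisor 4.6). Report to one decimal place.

-0.5 mOsm/kg

Calculated osmolality = 2·Na + glucose + BUN/2.8 + ethanol/4.6
= 2·135 + 3.8 + 14/2.8 + 339/4.6
= 270 + 3.80 + 5 + 73.70
= 352.5 mOsm/kg ≈ 352.5 mOsm/kg
Osmolar gap = measured − calculated = 352 − 352.5 = -0.5 mOsm/kg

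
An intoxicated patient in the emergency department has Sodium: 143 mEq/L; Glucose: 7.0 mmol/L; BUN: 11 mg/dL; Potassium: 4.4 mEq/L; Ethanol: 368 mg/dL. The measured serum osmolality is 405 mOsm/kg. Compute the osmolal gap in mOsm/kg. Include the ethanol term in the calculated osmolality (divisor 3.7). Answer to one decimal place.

Calculated osmolality = 2·Na + glucose + BUN/2.8 + ethanol/3.7
= 2·143 + 7 + 11/2.8 + 368/3.7
= 286 + 7 + 3.93 + 99.46
= 396.39 mOsm/kg ≈ 396.4 mOsm/kg
Osmolar gap = measured − calculated = 405 − 396.4 = 8.6 mOsm/kg

8.6 mOsm/kg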